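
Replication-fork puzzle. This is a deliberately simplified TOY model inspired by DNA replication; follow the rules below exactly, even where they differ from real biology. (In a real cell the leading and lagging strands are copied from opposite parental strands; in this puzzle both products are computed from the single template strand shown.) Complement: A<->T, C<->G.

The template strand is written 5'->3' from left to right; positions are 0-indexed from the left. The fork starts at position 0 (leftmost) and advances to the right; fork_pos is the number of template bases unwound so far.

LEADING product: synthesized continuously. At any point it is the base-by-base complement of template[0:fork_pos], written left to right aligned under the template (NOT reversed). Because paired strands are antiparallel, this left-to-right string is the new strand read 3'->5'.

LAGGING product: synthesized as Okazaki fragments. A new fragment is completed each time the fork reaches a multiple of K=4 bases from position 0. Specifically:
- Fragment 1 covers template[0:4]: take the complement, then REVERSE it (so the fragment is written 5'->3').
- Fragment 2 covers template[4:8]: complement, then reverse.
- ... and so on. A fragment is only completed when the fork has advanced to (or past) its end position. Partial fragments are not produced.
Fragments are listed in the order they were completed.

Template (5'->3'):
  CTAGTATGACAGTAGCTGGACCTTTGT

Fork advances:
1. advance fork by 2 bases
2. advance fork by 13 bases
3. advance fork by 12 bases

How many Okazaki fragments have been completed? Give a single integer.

Answer: 6

Derivation:
Step 1: advance 2 -> fork_pos = 0 + 2 = 2. Next multiple of 4 is 4 (not reached); still 0 fragment(s).
Step 2: advance 13 -> fork_pos = 2 + 13 = 15. Reached multiple(s) of 4: 4, 8, 12 -> fragments 1-3 completed (3 total).
Step 3: advance 12 -> fork_pos = 15 + 12 = 27. Reached multiple(s) of 4: 16, 20, 24 -> fragments 4-6 completed (6 total).
Check: final fork_pos = 27; the multiples of 4 that are <= 27 are 4..24 -> 27 // 4 = 6 completed fragment(s).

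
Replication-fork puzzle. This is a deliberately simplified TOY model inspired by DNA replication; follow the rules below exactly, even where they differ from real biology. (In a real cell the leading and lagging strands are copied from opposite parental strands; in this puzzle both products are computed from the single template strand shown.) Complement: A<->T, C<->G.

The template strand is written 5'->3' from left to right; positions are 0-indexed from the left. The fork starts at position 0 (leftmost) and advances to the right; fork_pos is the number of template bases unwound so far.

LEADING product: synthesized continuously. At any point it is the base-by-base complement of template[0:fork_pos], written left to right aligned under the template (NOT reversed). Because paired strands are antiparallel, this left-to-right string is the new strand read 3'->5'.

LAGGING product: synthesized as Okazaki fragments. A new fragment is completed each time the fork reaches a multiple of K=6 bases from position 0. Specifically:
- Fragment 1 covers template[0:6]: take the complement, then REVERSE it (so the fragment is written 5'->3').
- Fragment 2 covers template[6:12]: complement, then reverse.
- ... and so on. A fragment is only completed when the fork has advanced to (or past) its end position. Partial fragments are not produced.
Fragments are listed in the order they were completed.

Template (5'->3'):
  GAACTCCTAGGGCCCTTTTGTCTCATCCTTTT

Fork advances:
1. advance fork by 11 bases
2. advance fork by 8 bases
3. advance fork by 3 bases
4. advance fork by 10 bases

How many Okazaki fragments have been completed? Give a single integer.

Step 1: advance 11 -> fork_pos = 0 + 11 = 11. Reached multiple(s) of 6: 6 -> fragment 1 completed (1 total).
Step 2: advance 8 -> fork_pos = 11 + 8 = 19. Reached multiple(s) of 6: 12, 18 -> fragments 2-3 completed (3 total).
Step 3: advance 3 -> fork_pos = 19 + 3 = 22. Next multiple of 6 is 24 (not reached); still 3 fragment(s).
Step 4: advance 10 -> fork_pos = 22 + 10 = 32. Reached multiple(s) of 6: 24, 30 -> fragments 4-5 completed (5 total).
Check: final fork_pos = 32; the multiples of 6 that are <= 32 are 6..30 -> 32 // 6 = 5 completed fragment(s).

Answer: 5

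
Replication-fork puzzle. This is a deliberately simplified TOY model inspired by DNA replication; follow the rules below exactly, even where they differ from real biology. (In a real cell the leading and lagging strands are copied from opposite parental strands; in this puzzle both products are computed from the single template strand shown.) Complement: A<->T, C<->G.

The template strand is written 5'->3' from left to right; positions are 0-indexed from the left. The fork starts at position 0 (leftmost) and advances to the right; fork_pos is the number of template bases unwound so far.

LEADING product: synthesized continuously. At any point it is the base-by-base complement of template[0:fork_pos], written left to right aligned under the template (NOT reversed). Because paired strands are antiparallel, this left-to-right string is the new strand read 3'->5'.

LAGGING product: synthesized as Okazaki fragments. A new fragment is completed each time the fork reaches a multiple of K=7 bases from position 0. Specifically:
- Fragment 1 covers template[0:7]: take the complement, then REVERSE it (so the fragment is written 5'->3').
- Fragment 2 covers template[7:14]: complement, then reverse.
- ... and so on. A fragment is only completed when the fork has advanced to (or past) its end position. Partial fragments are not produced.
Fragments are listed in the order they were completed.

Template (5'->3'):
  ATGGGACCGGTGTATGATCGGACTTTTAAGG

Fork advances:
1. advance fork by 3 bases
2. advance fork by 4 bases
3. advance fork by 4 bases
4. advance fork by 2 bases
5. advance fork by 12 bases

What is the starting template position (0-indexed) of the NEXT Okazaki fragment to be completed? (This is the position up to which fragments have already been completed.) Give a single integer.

Step 1: advance 3 -> fork_pos = 0 + 3 = 3. Next multiple of 7 is 7 (not reached); still 0 fragment(s).
Step 2: advance 4 -> fork_pos = 3 + 4 = 7. Reached multiple(s) of 7: 7 -> fragment 1 completed (1 total).
Step 3: advance 4 -> fork_pos = 7 + 4 = 11. Next multiple of 7 is 14 (not reached); still 1 fragment(s).
Step 4: advance 2 -> fork_pos = 11 + 2 = 13. Next multiple of 7 is 14 (not reached); still 1 fragment(s).
Step 5: advance 12 -> fork_pos = 13 + 12 = 25. Reached multiple(s) of 7: 14, 21 -> fragments 2-3 completed (3 total).
3 fragment(s) completed, covering template[0:21] (3 x 7 = 21). The next fragment, fragment 4, covers template[21:28], so it starts at position 21.

Answer: 21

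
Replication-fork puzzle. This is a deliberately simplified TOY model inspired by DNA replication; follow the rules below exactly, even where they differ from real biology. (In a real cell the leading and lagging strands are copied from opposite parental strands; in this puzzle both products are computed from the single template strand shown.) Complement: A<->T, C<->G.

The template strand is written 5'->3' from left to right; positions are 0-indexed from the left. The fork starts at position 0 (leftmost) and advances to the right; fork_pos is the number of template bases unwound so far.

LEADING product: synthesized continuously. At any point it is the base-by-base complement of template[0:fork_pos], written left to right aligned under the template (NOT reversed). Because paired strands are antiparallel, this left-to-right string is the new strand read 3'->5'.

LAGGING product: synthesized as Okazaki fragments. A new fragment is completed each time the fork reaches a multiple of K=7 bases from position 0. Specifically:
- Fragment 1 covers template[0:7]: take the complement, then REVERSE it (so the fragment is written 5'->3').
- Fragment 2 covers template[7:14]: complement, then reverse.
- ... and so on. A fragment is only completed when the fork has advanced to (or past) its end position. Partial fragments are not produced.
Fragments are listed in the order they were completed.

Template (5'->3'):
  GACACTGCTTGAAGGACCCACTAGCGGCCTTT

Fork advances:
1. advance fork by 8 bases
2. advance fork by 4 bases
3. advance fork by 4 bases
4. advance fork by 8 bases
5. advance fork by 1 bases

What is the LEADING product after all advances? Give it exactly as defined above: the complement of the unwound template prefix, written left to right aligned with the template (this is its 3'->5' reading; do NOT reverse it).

Step 1: advance 8 -> fork_pos = 0 + 8 = 8.
Step 2: advance 4 -> fork_pos = 8 + 4 = 12.
Step 3: advance 4 -> fork_pos = 12 + 4 = 16.
Step 4: advance 8 -> fork_pos = 16 + 8 = 24.
Step 5: advance 1 -> fork_pos = 24 + 1 = 25.
Unwound prefix: template[0:25] = GACACTGCTTGAAGGACCCACTAGC
Complement it base by base (A<->T, C<->G), keeping left-to-right order:
  [0:5] GACAC -> CTGTG
  [5:10] TGCTT -> ACGAA
  [10:15] GAAGG -> CTTCC
  [15:20] ACCCA -> TGGGT
  [20:25] CTAGC -> GATCG
Concatenate: CTGTGACGAACTTCCTGGGTGATCG (length 25; written aligned with the template, i.e. 3'->5').

Answer: CTGTGACGAACTTCCTGGGTGATCG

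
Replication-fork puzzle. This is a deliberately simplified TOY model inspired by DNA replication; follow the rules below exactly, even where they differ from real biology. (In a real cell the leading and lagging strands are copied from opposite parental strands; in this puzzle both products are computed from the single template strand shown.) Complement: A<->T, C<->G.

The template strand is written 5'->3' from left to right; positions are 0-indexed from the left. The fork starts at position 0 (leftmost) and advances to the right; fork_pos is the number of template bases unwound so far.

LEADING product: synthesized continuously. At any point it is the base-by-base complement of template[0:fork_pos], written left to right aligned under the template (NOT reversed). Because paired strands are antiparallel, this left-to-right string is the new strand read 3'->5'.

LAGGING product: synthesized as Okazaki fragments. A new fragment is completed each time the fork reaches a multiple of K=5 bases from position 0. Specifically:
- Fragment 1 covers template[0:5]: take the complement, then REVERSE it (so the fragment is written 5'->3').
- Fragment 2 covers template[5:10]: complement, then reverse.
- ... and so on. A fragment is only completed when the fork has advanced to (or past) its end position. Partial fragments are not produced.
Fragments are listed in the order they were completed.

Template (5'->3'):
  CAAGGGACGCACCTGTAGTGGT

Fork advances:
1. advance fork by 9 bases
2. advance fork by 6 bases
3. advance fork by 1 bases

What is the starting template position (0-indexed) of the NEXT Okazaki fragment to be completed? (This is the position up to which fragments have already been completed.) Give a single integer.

Step 1: advance 9 -> fork_pos = 0 + 9 = 9. Reached multiple(s) of 5: 5 -> fragment 1 completed (1 total).
Step 2: advance 6 -> fork_pos = 9 + 6 = 15. Reached multiple(s) of 5: 10, 15 -> fragments 2-3 completed (3 total).
Step 3: advance 1 -> fork_pos = 15 + 1 = 16. Next multiple of 5 is 20 (not reached); still 3 fragment(s).
3 fragment(s) completed, covering template[0:15] (3 x 5 = 15). The next fragment, fragment 4, covers template[15:20], so it starts at position 15.

Answer: 15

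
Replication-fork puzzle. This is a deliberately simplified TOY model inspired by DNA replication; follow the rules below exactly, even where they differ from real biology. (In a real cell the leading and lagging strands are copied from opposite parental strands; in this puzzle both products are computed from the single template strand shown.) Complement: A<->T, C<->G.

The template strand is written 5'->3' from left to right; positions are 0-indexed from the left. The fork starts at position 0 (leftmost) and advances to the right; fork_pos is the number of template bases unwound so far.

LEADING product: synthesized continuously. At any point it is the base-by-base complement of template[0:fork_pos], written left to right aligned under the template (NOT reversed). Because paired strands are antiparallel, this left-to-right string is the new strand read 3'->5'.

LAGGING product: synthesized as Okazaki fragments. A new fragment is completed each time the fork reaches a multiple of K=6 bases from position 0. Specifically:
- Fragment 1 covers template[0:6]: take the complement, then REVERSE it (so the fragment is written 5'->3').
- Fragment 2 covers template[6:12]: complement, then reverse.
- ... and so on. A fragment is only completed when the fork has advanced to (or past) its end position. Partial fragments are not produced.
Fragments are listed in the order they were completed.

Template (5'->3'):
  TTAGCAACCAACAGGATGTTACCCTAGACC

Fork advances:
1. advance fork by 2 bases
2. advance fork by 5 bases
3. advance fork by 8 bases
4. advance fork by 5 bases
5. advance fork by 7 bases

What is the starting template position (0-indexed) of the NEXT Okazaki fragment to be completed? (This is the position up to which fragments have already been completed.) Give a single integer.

Step 1: advance 2 -> fork_pos = 0 + 2 = 2. Next multiple of 6 is 6 (not reached); still 0 fragment(s).
Step 2: advance 5 -> fork_pos = 2 + 5 = 7. Reached multiple(s) of 6: 6 -> fragment 1 completed (1 total).
Step 3: advance 8 -> fork_pos = 7 + 8 = 15. Reached multiple(s) of 6: 12 -> fragment 2 completed (2 total).
Step 4: advance 5 -> fork_pos = 15 + 5 = 20. Reached multiple(s) of 6: 18 -> fragment 3 completed (3 total).
Step 5: advance 7 -> fork_pos = 20 + 7 = 27. Reached multiple(s) of 6: 24 -> fragment 4 completed (4 total).
4 fragment(s) completed, covering template[0:24] (4 x 6 = 24). The next fragment, fragment 5, covers template[24:30], so it starts at position 24.

Answer: 24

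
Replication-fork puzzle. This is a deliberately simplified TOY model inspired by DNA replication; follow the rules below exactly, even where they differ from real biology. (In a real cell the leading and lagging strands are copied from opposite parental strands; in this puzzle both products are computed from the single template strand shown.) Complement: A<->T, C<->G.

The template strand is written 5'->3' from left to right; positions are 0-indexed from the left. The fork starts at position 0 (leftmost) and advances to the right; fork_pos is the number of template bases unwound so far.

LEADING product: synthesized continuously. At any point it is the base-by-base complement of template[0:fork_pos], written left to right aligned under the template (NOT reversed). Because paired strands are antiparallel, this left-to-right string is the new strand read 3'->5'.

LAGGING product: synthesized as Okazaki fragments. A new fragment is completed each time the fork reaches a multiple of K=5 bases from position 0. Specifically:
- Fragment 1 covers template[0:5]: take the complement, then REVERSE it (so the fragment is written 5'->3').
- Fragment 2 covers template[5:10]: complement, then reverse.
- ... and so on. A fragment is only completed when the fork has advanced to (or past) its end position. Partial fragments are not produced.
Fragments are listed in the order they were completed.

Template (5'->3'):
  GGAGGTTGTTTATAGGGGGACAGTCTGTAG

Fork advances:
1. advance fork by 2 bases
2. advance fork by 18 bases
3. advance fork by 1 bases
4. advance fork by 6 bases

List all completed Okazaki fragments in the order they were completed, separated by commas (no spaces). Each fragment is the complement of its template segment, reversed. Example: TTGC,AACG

Step 1: advance 2 -> fork_pos = 0 + 2 = 2. Next multiple of 5 is 5 (not reached); still 0 fragment(s).
Step 2: advance 18 -> fork_pos = 2 + 18 = 20. Reached multiple(s) of 5: 5, 10, 15, 20 -> fragments 1-4 completed (4 total).
Step 3: advance 1 -> fork_pos = 20 + 1 = 21. Next multiple of 5 is 25 (not reached); still 4 fragment(s).
Step 4: advance 6 -> fork_pos = 21 + 6 = 27. Reached multiple(s) of 5: 25 -> fragment 5 completed (5 total).
Final fork_pos = 27, so 5 fragment(s) are complete. Build each: template segment -> complement -> reverse.
Fragment 1: template[0:5] = GGAGG -> complement CCTCC -> reversed CCTCC
Fragment 2: template[5:10] = TTGTT -> complement AACAA -> reversed AACAA
Fragment 3: template[10:15] = TATAG -> complement ATATC -> reversed CTATA
Fragment 4: template[15:20] = GGGGA -> complement CCCCT -> reversed TCCCC
Fragment 5: template[20:25] = CAGTC -> complement GTCAG -> reversed GACTG

Answer: CCTCC,AACAA,CTATA,TCCCC,GACTG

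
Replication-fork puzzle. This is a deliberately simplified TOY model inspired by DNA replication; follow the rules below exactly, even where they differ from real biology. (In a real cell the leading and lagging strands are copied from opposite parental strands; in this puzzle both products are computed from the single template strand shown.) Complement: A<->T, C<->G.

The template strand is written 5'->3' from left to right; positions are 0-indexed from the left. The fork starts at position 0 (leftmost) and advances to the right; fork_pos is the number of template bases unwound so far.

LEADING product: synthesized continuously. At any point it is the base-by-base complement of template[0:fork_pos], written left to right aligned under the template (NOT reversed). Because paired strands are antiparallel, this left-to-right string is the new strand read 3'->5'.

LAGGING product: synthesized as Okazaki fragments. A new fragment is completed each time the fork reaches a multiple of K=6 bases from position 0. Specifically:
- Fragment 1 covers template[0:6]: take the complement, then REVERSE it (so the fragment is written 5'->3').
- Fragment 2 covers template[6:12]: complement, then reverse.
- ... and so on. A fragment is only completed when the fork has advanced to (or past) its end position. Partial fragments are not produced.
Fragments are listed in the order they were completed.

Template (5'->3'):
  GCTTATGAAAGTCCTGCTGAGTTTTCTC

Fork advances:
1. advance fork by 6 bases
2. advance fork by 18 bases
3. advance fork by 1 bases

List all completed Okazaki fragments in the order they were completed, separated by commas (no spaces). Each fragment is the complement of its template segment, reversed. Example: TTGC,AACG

Answer: ATAAGC,ACTTTC,AGCAGG,AAACTC

Derivation:
Step 1: advance 6 -> fork_pos = 0 + 6 = 6. Reached multiple(s) of 6: 6 -> fragment 1 completed (1 total).
Step 2: advance 18 -> fork_pos = 6 + 18 = 24. Reached multiple(s) of 6: 12, 18, 24 -> fragments 2-4 completed (4 total).
Step 3: advance 1 -> fork_pos = 24 + 1 = 25. Next multiple of 6 is 30 (not reached); still 4 fragment(s).
Final fork_pos = 25, so 4 fragment(s) are complete. Build each: template segment -> complement -> reverse.
Fragment 1: template[0:6] = GCTTAT -> complement CGAATA -> reversed ATAAGC
Fragment 2: template[6:12] = GAAAGT -> complement CTTTCA -> reversed ACTTTC
Fragment 3: template[12:18] = CCTGCT -> complement GGACGA -> reversed AGCAGG
Fragment 4: template[18:24] = GAGTTT -> complement CTCAAA -> reversed AAACTC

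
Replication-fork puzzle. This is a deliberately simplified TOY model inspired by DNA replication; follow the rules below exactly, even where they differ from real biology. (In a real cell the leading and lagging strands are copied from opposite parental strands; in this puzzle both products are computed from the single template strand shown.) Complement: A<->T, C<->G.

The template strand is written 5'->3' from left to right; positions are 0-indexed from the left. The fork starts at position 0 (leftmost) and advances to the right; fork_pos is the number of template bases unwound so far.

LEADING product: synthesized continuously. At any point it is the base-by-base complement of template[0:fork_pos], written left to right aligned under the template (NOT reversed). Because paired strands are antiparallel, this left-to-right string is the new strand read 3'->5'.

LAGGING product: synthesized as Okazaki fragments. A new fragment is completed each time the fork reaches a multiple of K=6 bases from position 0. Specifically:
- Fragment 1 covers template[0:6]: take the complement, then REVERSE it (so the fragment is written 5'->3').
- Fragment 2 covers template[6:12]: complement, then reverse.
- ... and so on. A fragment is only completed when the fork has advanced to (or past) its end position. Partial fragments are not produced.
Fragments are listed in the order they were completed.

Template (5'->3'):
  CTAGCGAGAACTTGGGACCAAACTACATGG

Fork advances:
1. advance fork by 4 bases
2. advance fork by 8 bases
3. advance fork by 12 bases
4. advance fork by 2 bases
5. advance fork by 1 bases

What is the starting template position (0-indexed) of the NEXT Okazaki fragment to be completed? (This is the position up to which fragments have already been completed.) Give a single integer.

Step 1: advance 4 -> fork_pos = 0 + 4 = 4. Next multiple of 6 is 6 (not reached); still 0 fragment(s).
Step 2: advance 8 -> fork_pos = 4 + 8 = 12. Reached multiple(s) of 6: 6, 12 -> fragments 1-2 completed (2 total).
Step 3: advance 12 -> fork_pos = 12 + 12 = 24. Reached multiple(s) of 6: 18, 24 -> fragments 3-4 completed (4 total).
Step 4: advance 2 -> fork_pos = 24 + 2 = 26. Next multiple of 6 is 30 (not reached); still 4 fragment(s).
Step 5: advance 1 -> fork_pos = 26 + 1 = 27. Next multiple of 6 is 30 (not reached); still 4 fragment(s).
4 fragment(s) completed, covering template[0:24] (4 x 6 = 24). The next fragment, fragment 5, covers template[24:30], so it starts at position 24.

Answer: 24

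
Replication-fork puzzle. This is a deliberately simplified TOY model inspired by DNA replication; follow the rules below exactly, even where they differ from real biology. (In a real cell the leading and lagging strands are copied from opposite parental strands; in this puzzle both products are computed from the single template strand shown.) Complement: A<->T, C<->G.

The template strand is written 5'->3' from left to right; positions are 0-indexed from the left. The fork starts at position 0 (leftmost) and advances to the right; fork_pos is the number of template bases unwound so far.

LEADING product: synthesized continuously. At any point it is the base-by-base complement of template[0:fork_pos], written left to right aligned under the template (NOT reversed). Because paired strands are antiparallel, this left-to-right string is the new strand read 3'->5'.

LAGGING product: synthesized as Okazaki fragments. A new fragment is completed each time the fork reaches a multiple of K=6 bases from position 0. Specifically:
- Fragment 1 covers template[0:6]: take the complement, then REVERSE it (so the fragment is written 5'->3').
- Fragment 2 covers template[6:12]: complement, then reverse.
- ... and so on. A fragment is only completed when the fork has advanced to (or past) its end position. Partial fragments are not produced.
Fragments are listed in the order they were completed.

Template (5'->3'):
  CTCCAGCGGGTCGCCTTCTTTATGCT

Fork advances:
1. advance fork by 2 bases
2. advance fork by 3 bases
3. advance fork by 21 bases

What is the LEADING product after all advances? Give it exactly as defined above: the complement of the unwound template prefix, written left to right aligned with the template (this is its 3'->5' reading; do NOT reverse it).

Step 1: advance 2 -> fork_pos = 0 + 2 = 2.
Step 2: advance 3 -> fork_pos = 2 + 3 = 5.
Step 3: advance 21 -> fork_pos = 5 + 21 = 26.
Unwound prefix: template[0:26] = CTCCAGCGGGTCGCCTTCTTTATGCT
Complement it base by base (A<->T, C<->G), keeping left-to-right order:
  [0:5] CTCCA -> GAGGT
  [5:10] GCGGG -> CGCCC
  [10:15] TCGCC -> AGCGG
  [15:20] TTCTT -> AAGAA
  [20:25] TATGC -> ATACG
  [25:26] T -> A
Concatenate: GAGGTCGCCCAGCGGAAGAAATACGA (length 26; written aligned with the template, i.e. 3'->5').

Answer: GAGGTCGCCCAGCGGAAGAAATACGA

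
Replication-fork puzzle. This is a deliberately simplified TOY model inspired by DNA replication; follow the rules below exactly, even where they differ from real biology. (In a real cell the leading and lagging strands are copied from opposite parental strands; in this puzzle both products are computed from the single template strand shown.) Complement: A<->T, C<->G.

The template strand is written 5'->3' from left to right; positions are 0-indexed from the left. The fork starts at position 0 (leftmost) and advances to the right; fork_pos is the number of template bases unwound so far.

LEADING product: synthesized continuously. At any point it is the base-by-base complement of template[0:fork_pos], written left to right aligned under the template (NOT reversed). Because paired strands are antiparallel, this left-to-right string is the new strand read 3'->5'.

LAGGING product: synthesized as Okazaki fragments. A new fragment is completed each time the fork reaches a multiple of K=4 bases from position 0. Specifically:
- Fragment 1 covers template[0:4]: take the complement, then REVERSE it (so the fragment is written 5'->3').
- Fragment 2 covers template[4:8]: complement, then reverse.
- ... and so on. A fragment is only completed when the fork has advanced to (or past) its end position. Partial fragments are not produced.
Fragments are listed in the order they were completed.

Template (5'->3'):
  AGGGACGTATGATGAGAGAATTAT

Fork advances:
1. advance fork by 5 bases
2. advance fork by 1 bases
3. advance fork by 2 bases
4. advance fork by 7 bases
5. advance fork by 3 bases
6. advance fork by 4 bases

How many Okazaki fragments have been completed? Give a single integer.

Answer: 5

Derivation:
Step 1: advance 5 -> fork_pos = 0 + 5 = 5. Reached multiple(s) of 4: 4 -> fragment 1 completed (1 total).
Step 2: advance 1 -> fork_pos = 5 + 1 = 6. Next multiple of 4 is 8 (not reached); still 1 fragment(s).
Step 3: advance 2 -> fork_pos = 6 + 2 = 8. Reached multiple(s) of 4: 8 -> fragment 2 completed (2 total).
Step 4: advance 7 -> fork_pos = 8 + 7 = 15. Reached multiple(s) of 4: 12 -> fragment 3 completed (3 total).
Step 5: advance 3 -> fork_pos = 15 + 3 = 18. Reached multiple(s) of 4: 16 -> fragment 4 completed (4 total).
Step 6: advance 4 -> fork_pos = 18 + 4 = 22. Reached multiple(s) of 4: 20 -> fragment 5 completed (5 total).
Check: final fork_pos = 22; the multiples of 4 that are <= 22 are 4..20 -> 22 // 4 = 5 completed fragment(s).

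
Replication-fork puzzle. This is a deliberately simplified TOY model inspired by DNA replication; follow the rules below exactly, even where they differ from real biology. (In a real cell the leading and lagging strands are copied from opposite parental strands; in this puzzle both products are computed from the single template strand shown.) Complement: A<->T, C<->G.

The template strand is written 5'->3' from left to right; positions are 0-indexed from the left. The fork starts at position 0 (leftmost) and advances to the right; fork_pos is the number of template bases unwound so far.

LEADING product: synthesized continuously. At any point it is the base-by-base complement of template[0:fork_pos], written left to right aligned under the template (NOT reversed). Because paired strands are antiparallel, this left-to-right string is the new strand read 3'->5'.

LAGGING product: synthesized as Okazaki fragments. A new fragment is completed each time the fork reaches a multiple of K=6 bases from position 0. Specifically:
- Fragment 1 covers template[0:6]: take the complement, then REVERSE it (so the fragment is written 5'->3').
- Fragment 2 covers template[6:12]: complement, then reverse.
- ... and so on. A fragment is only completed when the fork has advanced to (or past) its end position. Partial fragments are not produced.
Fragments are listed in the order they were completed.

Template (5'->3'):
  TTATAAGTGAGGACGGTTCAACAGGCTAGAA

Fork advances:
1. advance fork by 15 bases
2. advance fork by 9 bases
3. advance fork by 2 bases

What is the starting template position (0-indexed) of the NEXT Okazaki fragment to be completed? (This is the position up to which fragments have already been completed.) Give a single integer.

Step 1: advance 15 -> fork_pos = 0 + 15 = 15. Reached multiple(s) of 6: 6, 12 -> fragments 1-2 completed (2 total).
Step 2: advance 9 -> fork_pos = 15 + 9 = 24. Reached multiple(s) of 6: 18, 24 -> fragments 3-4 completed (4 total).
Step 3: advance 2 -> fork_pos = 24 + 2 = 26. Next multiple of 6 is 30 (not reached); still 4 fragment(s).
4 fragment(s) completed, covering template[0:24] (4 x 6 = 24). The next fragment, fragment 5, covers template[24:30], so it starts at position 24.

Answer: 24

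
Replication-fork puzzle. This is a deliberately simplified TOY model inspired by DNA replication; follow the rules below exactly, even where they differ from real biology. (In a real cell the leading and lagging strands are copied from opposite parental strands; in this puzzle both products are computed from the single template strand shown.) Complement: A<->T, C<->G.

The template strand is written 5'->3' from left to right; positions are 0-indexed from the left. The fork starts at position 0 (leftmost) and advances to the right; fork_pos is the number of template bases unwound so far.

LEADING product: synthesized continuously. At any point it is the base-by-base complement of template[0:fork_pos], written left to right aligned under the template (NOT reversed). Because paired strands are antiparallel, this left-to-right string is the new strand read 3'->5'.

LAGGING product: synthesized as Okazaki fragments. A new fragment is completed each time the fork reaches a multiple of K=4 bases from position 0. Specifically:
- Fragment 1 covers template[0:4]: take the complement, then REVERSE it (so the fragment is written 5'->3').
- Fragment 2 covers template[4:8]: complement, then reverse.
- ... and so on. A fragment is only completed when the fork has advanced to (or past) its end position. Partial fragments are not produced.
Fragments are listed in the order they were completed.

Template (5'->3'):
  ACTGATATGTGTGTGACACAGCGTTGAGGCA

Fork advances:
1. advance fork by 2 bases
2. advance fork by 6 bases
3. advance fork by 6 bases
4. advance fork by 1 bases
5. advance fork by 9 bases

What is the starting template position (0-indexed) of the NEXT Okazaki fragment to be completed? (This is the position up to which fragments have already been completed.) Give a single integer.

Step 1: advance 2 -> fork_pos = 0 + 2 = 2. Next multiple of 4 is 4 (not reached); still 0 fragment(s).
Step 2: advance 6 -> fork_pos = 2 + 6 = 8. Reached multiple(s) of 4: 4, 8 -> fragments 1-2 completed (2 total).
Step 3: advance 6 -> fork_pos = 8 + 6 = 14. Reached multiple(s) of 4: 12 -> fragment 3 completed (3 total).
Step 4: advance 1 -> fork_pos = 14 + 1 = 15. Next multiple of 4 is 16 (not reached); still 3 fragment(s).
Step 5: advance 9 -> fork_pos = 15 + 9 = 24. Reached multiple(s) of 4: 16, 20, 24 -> fragments 4-6 completed (6 total).
6 fragment(s) completed, covering template[0:24] (6 x 4 = 24). The next fragment, fragment 7, covers template[24:28], so it starts at position 24.

Answer: 24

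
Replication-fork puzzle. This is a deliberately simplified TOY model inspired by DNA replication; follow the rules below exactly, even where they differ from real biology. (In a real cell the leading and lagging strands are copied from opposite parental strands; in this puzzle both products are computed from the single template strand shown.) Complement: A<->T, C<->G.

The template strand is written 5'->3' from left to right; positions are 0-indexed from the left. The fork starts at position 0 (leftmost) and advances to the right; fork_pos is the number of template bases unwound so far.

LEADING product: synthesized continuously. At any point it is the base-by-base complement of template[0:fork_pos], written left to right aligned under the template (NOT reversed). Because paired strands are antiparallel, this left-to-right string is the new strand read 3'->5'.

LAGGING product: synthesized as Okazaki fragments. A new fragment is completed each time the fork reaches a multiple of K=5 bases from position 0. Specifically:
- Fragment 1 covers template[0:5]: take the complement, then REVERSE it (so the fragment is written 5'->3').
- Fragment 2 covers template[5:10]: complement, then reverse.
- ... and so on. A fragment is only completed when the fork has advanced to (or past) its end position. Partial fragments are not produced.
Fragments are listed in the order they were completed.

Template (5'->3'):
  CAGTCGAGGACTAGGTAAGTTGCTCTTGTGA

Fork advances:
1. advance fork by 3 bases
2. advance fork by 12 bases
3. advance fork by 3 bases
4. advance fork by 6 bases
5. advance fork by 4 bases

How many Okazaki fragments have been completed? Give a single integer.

Step 1: advance 3 -> fork_pos = 0 + 3 = 3. Next multiple of 5 is 5 (not reached); still 0 fragment(s).
Step 2: advance 12 -> fork_pos = 3 + 12 = 15. Reached multiple(s) of 5: 5, 10, 15 -> fragments 1-3 completed (3 total).
Step 3: advance 3 -> fork_pos = 15 + 3 = 18. Next multiple of 5 is 20 (not reached); still 3 fragment(s).
Step 4: advance 6 -> fork_pos = 18 + 6 = 24. Reached multiple(s) of 5: 20 -> fragment 4 completed (4 total).
Step 5: advance 4 -> fork_pos = 24 + 4 = 28. Reached multiple(s) of 5: 25 -> fragment 5 completed (5 total).
Check: final fork_pos = 28; the multiples of 5 that are <= 28 are 5..25 -> 28 // 5 = 5 completed fragment(s).

Answer: 5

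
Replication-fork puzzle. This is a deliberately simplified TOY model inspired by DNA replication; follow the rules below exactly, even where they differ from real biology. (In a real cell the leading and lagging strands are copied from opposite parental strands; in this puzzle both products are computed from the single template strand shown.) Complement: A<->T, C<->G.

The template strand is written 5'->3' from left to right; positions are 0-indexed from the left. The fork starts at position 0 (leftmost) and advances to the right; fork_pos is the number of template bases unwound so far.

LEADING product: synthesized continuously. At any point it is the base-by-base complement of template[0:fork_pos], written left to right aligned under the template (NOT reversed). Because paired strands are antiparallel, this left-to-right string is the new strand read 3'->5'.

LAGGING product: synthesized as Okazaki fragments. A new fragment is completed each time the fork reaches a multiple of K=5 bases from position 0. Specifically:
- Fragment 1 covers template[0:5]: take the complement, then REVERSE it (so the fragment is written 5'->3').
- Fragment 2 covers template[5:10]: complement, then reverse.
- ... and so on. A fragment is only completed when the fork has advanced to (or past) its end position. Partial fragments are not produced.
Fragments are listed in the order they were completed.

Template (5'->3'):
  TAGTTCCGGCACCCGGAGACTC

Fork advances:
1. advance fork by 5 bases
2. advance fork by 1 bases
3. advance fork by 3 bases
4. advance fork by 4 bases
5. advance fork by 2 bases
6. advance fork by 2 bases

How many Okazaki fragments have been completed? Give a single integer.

Step 1: advance 5 -> fork_pos = 0 + 5 = 5. Reached multiple(s) of 5: 5 -> fragment 1 completed (1 total).
Step 2: advance 1 -> fork_pos = 5 + 1 = 6. Next multiple of 5 is 10 (not reached); still 1 fragment(s).
Step 3: advance 3 -> fork_pos = 6 + 3 = 9. Next multiple of 5 is 10 (not reached); still 1 fragment(s).
Step 4: advance 4 -> fork_pos = 9 + 4 = 13. Reached multiple(s) of 5: 10 -> fragment 2 completed (2 total).
Step 5: advance 2 -> fork_pos = 13 + 2 = 15. Reached multiple(s) of 5: 15 -> fragment 3 completed (3 total).
Step 6: advance 2 -> fork_pos = 15 + 2 = 17. Next multiple of 5 is 20 (not reached); still 3 fragment(s).
Check: final fork_pos = 17; the multiples of 5 that are <= 17 are 5..15 -> 17 // 5 = 3 completed fragment(s).

Answer: 3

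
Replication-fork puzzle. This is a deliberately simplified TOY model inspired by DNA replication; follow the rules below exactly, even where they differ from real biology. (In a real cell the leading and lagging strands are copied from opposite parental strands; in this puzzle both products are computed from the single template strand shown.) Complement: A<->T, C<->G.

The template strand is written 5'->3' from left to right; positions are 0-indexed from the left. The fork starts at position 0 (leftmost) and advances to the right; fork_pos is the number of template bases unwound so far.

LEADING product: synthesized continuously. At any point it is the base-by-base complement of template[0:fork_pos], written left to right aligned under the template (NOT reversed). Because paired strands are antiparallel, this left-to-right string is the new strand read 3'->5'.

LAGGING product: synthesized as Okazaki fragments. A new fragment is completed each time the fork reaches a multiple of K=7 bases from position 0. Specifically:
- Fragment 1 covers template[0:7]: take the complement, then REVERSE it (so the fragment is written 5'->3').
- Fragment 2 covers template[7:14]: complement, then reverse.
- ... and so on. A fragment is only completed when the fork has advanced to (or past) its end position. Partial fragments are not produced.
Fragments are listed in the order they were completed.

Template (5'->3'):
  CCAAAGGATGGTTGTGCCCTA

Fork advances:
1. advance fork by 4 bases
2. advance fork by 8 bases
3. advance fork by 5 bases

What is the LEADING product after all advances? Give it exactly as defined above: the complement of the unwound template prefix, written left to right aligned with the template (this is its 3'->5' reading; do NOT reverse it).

Step 1: advance 4 -> fork_pos = 0 + 4 = 4.
Step 2: advance 8 -> fork_pos = 4 + 8 = 12.
Step 3: advance 5 -> fork_pos = 12 + 5 = 17.
Unwound prefix: template[0:17] = CCAAAGGATGGTTGTGC
Complement it base by base (A<->T, C<->G), keeping left-to-right order:
  [0:5] CCAAA -> GGTTT
  [5:10] GGATG -> CCTAC
  [10:15] GTTGT -> CAACA
  [15:17] GC -> CG
Concatenate: GGTTTCCTACCAACACG (length 17; written aligned with the template, i.e. 3'->5').

Answer: GGTTTCCTACCAACACG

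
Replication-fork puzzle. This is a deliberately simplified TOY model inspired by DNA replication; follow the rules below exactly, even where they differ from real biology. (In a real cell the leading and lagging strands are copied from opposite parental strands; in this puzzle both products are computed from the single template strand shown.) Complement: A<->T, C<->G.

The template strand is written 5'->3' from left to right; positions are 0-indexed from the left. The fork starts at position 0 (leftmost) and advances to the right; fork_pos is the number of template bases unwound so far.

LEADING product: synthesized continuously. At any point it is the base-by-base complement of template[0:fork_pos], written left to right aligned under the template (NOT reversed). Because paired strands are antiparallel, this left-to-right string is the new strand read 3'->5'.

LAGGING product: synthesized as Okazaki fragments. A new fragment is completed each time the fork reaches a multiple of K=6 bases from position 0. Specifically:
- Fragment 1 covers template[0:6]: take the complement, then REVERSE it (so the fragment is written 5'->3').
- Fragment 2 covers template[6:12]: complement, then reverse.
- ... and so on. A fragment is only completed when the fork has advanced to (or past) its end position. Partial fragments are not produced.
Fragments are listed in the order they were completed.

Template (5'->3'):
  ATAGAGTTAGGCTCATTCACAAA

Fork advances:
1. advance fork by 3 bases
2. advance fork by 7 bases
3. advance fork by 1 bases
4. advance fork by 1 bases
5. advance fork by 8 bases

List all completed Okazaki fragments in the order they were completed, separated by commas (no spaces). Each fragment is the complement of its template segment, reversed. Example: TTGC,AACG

Answer: CTCTAT,GCCTAA,GAATGA

Derivation:
Step 1: advance 3 -> fork_pos = 0 + 3 = 3. Next multiple of 6 is 6 (not reached); still 0 fragment(s).
Step 2: advance 7 -> fork_pos = 3 + 7 = 10. Reached multiple(s) of 6: 6 -> fragment 1 completed (1 total).
Step 3: advance 1 -> fork_pos = 10 + 1 = 11. Next multiple of 6 is 12 (not reached); still 1 fragment(s).
Step 4: advance 1 -> fork_pos = 11 + 1 = 12. Reached multiple(s) of 6: 12 -> fragment 2 completed (2 total).
Step 5: advance 8 -> fork_pos = 12 + 8 = 20. Reached multiple(s) of 6: 18 -> fragment 3 completed (3 total).
Final fork_pos = 20, so 3 fragment(s) are complete. Build each: template segment -> complement -> reverse.
Fragment 1: template[0:6] = ATAGAG -> complement TATCTC -> reversed CTCTAT
Fragment 2: template[6:12] = TTAGGC -> complement AATCCG -> reversed GCCTAA
Fragment 3: template[12:18] = TCATTC -> complement AGTAAG -> reversed GAATGA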